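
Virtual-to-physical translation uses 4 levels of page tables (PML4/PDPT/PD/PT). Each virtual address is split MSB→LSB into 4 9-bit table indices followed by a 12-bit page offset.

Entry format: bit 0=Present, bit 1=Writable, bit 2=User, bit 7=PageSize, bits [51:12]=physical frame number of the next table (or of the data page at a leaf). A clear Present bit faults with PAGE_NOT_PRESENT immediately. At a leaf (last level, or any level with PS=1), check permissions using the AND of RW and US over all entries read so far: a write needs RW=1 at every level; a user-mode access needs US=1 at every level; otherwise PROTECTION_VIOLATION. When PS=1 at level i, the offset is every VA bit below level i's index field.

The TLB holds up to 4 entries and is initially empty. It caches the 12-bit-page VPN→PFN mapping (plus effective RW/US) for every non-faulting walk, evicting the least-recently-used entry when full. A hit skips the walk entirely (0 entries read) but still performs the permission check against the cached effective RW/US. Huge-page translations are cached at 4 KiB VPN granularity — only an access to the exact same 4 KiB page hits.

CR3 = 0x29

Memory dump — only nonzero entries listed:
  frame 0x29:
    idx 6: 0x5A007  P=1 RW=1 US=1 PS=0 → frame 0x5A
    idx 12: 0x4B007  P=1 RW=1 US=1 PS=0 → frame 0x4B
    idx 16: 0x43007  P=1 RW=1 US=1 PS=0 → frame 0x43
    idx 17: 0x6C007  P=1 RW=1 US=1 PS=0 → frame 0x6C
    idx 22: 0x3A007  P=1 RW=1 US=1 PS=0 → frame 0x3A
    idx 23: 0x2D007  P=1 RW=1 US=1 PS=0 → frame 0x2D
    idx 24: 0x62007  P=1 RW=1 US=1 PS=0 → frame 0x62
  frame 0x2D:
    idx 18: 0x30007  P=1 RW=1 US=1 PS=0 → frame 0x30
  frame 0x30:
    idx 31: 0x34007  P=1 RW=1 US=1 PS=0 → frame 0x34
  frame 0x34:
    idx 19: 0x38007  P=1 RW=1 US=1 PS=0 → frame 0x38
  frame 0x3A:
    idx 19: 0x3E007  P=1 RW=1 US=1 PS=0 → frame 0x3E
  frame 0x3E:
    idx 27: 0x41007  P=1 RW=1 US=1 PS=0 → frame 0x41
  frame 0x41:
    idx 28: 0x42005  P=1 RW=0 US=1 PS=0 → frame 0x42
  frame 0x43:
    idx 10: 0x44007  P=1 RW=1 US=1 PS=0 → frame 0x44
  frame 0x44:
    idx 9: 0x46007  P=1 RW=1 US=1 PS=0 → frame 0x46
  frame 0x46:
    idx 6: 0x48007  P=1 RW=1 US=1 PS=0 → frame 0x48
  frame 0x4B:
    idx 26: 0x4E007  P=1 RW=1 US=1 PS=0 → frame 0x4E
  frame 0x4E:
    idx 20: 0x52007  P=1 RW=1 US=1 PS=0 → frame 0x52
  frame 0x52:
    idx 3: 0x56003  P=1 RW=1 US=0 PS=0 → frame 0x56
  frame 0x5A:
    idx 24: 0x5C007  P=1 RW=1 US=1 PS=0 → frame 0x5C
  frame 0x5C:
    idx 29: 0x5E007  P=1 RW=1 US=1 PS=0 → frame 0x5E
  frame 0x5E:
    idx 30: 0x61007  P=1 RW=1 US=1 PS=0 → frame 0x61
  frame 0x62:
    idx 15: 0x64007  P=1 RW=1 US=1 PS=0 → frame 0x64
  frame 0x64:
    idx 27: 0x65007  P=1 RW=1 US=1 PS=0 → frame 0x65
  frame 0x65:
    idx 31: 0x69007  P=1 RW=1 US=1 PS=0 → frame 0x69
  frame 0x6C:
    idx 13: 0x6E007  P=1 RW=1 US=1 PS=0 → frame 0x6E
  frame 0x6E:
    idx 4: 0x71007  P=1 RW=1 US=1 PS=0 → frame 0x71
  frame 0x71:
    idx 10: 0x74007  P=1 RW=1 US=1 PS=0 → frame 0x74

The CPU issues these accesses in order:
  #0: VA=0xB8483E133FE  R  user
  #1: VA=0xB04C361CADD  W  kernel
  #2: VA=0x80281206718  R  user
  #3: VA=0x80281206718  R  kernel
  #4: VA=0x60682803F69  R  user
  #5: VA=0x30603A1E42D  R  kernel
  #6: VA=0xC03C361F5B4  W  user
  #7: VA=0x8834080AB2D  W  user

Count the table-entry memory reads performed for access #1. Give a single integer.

Trace:
#0 VA=0xB8483E133FE (r,user):
  [0] read 0x29 idx=23: raw=0x2D007 flags P=1 W=1 U=1 S=0
  [1] read 0x2D idx=18: raw=0x30007 flags P=1 W=1 U=1 S=0
  [2] read 0x30 idx=31: raw=0x34007 flags P=1 W=1 U=1 S=0
  [3] read 0x34 idx=19: raw=0x38007 flags P=1 W=1 U=1 S=0
  → PA=0x383FE  (4 entries read)
#1 VA=0xB04C361CADD (w,kernel):
  [0] read 0x29 idx=22: raw=0x3A007 flags P=1 W=1 U=1 S=0
  [1] read 0x3A idx=19: raw=0x3E007 flags P=1 W=1 U=1 S=0
  [2] read 0x3E idx=27: raw=0x41007 flags P=1 W=1 U=1 S=0
  [3] read 0x41 idx=28: raw=0x42005 flags P=1 W=0 U=1 S=0
  → PROTECTION_VIOLATION  (4 entries read)
#2 VA=0x80281206718 (r,user):
  [0] read 0x29 idx=16: raw=0x43007 flags P=1 W=1 U=1 S=0
  [1] read 0x43 idx=10: raw=0x44007 flags P=1 W=1 U=1 S=0
  [2] read 0x44 idx=9: raw=0x46007 flags P=1 W=1 U=1 S=0
  [3] read 0x46 idx=6: raw=0x48007 flags P=1 W=1 U=1 S=0
  → PA=0x48718  (4 entries read)
#3 VA=0x80281206718 (r,kernel):
  TLB hit vpn=0x80281206 → PA=0x48718
#4 VA=0x60682803F69 (r,user):
  [0] read 0x29 idx=12: raw=0x4B007 flags P=1 W=1 U=1 S=0
  [1] read 0x4B idx=26: raw=0x4E007 flags P=1 W=1 U=1 S=0
  [2] read 0x4E idx=20: raw=0x52007 flags P=1 W=1 U=1 S=0
  [3] read 0x52 idx=3: raw=0x56003 flags P=1 W=1 U=0 S=0
  → PROTECTION_VIOLATION  (4 entries read)
#5 VA=0x30603A1E42D (r,kernel):
  [0] read 0x29 idx=6: raw=0x5A007 flags P=1 W=1 U=1 S=0
  [1] read 0x5A idx=24: raw=0x5C007 flags P=1 W=1 U=1 S=0
  [2] read 0x5C idx=29: raw=0x5E007 flags P=1 W=1 U=1 S=0
  [3] read 0x5E idx=30: raw=0x61007 flags P=1 W=1 U=1 S=0
  → PA=0x6142D  (4 entries read)
#6 VA=0xC03C361F5B4 (w,user):
  [0] read 0x29 idx=24: raw=0x62007 flags P=1 W=1 U=1 S=0
  [1] read 0x62 idx=15: raw=0x64007 flags P=1 W=1 U=1 S=0
  [2] read 0x64 idx=27: raw=0x65007 flags P=1 W=1 U=1 S=0
  [3] read 0x65 idx=31: raw=0x69007 flags P=1 W=1 U=1 S=0
  → PA=0x695B4  (4 entries read)
#7 VA=0x8834080AB2D (w,user):
  [0] read 0x29 idx=17: raw=0x6C007 flags P=1 W=1 U=1 S=0
  [1] read 0x6C idx=13: raw=0x6E007 flags P=1 W=1 U=1 S=0
  [2] read 0x6E idx=4: raw=0x71007 flags P=1 W=1 U=1 S=0
  [3] read 0x71 idx=10: raw=0x74007 flags P=1 W=1 U=1 S=0
  → PA=0x74B2D  (4 entries read)

Entries read for #1: 4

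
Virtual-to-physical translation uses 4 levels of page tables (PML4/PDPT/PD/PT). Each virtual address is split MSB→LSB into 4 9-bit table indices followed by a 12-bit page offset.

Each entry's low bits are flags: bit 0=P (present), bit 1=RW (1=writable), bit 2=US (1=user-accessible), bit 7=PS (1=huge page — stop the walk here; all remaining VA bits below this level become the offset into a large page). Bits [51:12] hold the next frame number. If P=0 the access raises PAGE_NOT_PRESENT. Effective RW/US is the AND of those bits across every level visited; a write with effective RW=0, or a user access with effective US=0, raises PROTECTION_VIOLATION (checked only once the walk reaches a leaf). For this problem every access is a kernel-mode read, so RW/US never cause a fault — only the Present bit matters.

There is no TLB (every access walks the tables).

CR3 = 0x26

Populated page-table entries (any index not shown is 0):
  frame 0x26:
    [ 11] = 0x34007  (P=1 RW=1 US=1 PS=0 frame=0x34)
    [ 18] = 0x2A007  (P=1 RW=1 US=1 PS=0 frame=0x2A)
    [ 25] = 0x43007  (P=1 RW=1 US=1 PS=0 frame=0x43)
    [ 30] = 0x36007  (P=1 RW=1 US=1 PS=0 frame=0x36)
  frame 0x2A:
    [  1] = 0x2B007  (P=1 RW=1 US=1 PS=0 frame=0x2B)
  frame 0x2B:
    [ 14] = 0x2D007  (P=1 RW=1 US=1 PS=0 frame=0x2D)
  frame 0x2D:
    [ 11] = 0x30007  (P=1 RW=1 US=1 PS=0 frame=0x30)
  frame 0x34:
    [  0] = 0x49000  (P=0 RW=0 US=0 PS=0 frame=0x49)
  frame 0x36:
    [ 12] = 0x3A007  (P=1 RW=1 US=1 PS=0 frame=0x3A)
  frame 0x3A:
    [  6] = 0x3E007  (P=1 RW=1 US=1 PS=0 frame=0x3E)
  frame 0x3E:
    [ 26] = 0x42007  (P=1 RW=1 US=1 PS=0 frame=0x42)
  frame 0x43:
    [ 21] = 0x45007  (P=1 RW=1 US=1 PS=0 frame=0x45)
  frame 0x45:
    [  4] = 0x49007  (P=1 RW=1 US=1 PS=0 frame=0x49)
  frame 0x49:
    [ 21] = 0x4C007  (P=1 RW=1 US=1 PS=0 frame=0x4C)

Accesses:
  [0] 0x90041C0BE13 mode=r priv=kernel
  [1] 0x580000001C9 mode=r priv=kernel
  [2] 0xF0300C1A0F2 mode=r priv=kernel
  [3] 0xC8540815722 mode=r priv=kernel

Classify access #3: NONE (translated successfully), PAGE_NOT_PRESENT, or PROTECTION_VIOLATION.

Per-access translation:
#0 VA=0x90041C0BE13 (r,kernel):
  L0: frame=0x26 idx=18 entry=0x2A007 [P=1 RW=1 US=1 PS=0]
  L1: frame=0x2A idx=1 entry=0x2B007 [P=1 RW=1 US=1 PS=0]
  L2: frame=0x2B idx=14 entry=0x2D007 [P=1 RW=1 US=1 PS=0]
  L3: frame=0x2D idx=11 entry=0x30007 [P=1 RW=1 US=1 PS=0]
  ✓ 0x30E13  — 4 lookups
#1 VA=0x580000001C9 (r,kernel):
  L0: frame=0x26 idx=11 entry=0x34007 [P=1 RW=1 US=1 PS=0]
  L1: frame=0x34 idx=0 entry=0x49000 [P=0 RW=0 US=0 PS=0]
  → PAGE_NOT_PRESENT  (2 entries read)
#2 VA=0xF0300C1A0F2 (r,kernel):
  L0: frame=0x26 idx=30 entry=0x36007 [P=1 RW=1 US=1 PS=0]
  L1: frame=0x36 idx=12 entry=0x3A007 [P=1 RW=1 US=1 PS=0]
  L2: frame=0x3A idx=6 entry=0x3E007 [P=1 RW=1 US=1 PS=0]
  L3: frame=0x3E idx=26 entry=0x42007 [P=1 RW=1 US=1 PS=0]
  ✓ 0x420F2  — 4 lookups
#3 VA=0xC8540815722 (r,kernel):
  L0: frame=0x26 idx=25 entry=0x43007 [P=1 RW=1 US=1 PS=0]
  L1: frame=0x43 idx=21 entry=0x45007 [P=1 RW=1 US=1 PS=0]
  L2: frame=0x45 idx=4 entry=0x49007 [P=1 RW=1 US=1 PS=0]
  L3: frame=0x49 idx=21 entry=0x4C007 [P=1 RW=1 US=1 PS=0]
  ✓ 0x4C722  — 4 lookups

Access #3 fault: NONE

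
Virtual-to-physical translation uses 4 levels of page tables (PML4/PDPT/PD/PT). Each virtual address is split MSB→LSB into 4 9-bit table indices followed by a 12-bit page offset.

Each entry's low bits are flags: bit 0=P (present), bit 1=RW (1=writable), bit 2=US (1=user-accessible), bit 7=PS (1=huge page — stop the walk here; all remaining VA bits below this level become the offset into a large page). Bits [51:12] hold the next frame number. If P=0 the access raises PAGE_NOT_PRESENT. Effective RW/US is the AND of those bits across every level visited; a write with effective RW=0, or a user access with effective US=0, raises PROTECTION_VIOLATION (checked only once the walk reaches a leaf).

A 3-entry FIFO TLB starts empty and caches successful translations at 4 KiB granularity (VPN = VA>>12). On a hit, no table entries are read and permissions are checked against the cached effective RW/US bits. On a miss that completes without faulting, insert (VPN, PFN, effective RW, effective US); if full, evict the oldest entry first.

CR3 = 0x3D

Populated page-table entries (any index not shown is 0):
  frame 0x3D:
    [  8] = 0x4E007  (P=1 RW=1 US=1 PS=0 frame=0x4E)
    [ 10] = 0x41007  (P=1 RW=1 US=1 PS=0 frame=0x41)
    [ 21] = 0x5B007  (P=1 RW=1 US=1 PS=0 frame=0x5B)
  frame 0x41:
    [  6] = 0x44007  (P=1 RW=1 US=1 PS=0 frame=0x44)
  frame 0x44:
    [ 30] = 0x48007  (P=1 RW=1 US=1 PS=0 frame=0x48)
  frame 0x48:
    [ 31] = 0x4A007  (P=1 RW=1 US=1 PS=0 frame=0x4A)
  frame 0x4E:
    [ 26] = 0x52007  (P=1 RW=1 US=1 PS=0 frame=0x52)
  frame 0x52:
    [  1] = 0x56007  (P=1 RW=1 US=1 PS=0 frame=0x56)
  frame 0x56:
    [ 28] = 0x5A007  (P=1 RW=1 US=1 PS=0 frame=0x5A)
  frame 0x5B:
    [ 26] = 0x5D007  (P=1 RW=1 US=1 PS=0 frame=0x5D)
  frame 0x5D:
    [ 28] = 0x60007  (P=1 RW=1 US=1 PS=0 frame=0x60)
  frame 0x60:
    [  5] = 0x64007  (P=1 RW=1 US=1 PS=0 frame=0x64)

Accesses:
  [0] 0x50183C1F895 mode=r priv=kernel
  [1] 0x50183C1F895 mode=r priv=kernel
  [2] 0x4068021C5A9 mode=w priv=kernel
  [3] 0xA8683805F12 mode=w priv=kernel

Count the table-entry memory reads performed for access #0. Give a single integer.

Trace:
#0 VA=0x50183C1F895 (r,kernel):
  lvl0: tbl 0x3D, slot 10 ⇒ 0x41007 (P1/RW1/US1/PS0)
  lvl1: tbl 0x41, slot 6 ⇒ 0x44007 (P1/RW1/US1/PS0)
  lvl2: tbl 0x44, slot 30 ⇒ 0x48007 (P1/RW1/US1/PS0)
  lvl3: tbl 0x48, slot 31 ⇒ 0x4A007 (P1/RW1/US1/PS0)
  → PA=0x4A895  (4 entries read)
#1 VA=0x50183C1F895 (r,kernel):
  TLB hit vpn=0x50183C1F → PA=0x4A895
#2 VA=0x4068021C5A9 (w,kernel):
  lvl0: tbl 0x3D, slot 8 ⇒ 0x4E007 (P1/RW1/US1/PS0)
  lvl1: tbl 0x4E, slot 26 ⇒ 0x52007 (P1/RW1/US1/PS0)
  lvl2: tbl 0x52, slot 1 ⇒ 0x56007 (P1/RW1/US1/PS0)
  lvl3: tbl 0x56, slot 28 ⇒ 0x5A007 (P1/RW1/US1/PS0)
  → PA=0x5A5A9  (4 entries read)
#3 VA=0xA8683805F12 (w,kernel):
  lvl0: tbl 0x3D, slot 21 ⇒ 0x5B007 (P1/RW1/US1/PS0)
  lvl1: tbl 0x5B, slot 26 ⇒ 0x5D007 (P1/RW1/US1/PS0)
  lvl2: tbl 0x5D, slot 28 ⇒ 0x60007 (P1/RW1/US1/PS0)
  lvl3: tbl 0x60, slot 5 ⇒ 0x64007 (P1/RW1/US1/PS0)
  → PA=0x64F12  (4 entries read)

Entries read for #0: 4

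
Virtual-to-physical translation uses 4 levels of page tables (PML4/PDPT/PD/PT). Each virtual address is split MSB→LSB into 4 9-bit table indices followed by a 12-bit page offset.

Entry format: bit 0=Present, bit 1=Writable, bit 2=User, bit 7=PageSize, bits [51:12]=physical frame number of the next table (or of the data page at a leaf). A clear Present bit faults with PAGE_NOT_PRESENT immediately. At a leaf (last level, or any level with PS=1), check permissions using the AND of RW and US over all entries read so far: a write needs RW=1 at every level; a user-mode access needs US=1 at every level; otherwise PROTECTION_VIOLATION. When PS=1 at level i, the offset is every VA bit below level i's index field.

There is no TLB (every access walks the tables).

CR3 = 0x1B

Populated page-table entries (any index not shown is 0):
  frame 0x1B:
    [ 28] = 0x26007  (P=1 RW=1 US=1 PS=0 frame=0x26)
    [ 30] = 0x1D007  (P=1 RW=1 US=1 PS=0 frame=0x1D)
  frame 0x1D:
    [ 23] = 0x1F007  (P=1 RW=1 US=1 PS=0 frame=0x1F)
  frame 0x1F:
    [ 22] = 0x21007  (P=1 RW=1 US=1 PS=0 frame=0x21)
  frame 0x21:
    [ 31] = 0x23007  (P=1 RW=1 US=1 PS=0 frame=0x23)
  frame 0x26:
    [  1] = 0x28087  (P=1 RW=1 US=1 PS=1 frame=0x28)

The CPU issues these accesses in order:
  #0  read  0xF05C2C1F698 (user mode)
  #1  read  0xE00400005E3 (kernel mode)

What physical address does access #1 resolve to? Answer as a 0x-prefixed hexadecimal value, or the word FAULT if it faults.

Trace:
#0 VA=0xF05C2C1F698 (r,user):
  L0 @0x1B[30] → 0x1D007  P=1,RW=1,US=1,PS=0
  L1 @0x1D[23] → 0x1F007  P=1,RW=1,US=1,PS=0
  L2 @0x1F[22] → 0x21007  P=1,RW=1,US=1,PS=0
  L3 @0x21[31] → 0x23007  P=1,RW=1,US=1,PS=0
  → PA=0x23698  (4 entries read)
#1 VA=0xE00400005E3 (r,kernel):
  L0 @0x1B[28] → 0x26007  P=1,RW=1,US=1,PS=0
  L1 @0x26[1] → 0x28087  P=1,RW=1,US=1,PS=1
  → PA=0x285E3 (huge @L1)  (2 entries read)

Access #1 PA: 0x285E3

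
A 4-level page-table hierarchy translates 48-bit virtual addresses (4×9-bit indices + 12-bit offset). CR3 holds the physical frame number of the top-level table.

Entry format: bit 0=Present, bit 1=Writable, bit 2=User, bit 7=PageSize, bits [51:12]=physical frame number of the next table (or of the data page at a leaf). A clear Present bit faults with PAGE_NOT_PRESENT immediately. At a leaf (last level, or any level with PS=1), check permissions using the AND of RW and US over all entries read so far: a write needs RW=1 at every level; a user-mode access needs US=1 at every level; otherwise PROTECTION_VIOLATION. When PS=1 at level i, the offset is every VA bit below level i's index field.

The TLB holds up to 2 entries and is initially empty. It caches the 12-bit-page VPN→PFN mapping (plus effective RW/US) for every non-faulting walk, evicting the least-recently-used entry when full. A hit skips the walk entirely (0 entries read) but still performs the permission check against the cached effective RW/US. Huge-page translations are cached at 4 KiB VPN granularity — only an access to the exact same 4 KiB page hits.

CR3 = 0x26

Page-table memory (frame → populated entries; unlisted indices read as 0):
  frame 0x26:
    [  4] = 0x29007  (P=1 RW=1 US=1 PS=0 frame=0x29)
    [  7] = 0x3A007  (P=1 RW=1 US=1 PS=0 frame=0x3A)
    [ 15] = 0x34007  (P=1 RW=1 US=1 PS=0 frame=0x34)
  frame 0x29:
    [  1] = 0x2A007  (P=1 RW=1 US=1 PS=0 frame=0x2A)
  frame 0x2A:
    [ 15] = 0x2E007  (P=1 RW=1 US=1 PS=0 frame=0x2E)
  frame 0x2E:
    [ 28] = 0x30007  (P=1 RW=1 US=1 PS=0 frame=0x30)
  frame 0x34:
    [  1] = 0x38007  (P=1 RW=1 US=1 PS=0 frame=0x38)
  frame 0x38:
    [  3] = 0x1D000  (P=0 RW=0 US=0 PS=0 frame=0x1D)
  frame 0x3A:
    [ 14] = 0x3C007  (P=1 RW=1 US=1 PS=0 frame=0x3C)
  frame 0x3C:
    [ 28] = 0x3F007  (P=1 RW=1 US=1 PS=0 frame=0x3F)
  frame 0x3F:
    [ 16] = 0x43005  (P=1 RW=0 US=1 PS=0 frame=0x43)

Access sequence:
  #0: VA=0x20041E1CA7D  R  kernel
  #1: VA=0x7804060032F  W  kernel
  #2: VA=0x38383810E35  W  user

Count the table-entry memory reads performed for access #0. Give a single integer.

Trace:
#0 VA=0x20041E1CA7D (r,kernel):
  L0 @0x26[4] → 0x29007  P=1,RW=1,US=1,PS=0
  L1 @0x29[1] → 0x2A007  P=1,RW=1,US=1,PS=0
  L2 @0x2A[15] → 0x2E007  P=1,RW=1,US=1,PS=0
  L3 @0x2E[28] → 0x30007  P=1,RW=1,US=1,PS=0
  → PA=0x30A7D  (4 entries read)
#1 VA=0x7804060032F (w,kernel):
  L0 @0x26[15] → 0x34007  P=1,RW=1,US=1,PS=0
  L1 @0x34[1] → 0x38007  P=1,RW=1,US=1,PS=0
  L2 @0x38[3] → 0x1D000  P=0,RW=0,US=0,PS=0
  ✗ PAGE_NOT_PRESENT  [3 reads]
#2 VA=0x38383810E35 (w,user):
  L0 @0x26[7] → 0x3A007  P=1,RW=1,US=1,PS=0
  L1 @0x3A[14] → 0x3C007  P=1,RW=1,US=1,PS=0
  L2 @0x3C[28] → 0x3F007  P=1,RW=1,US=1,PS=0
  L3 @0x3F[16] → 0x43005  P=1,RW=0,US=1,PS=0
  ✗ PROTECTION_VIOLATION  [4 reads]

Entries read for #0: 4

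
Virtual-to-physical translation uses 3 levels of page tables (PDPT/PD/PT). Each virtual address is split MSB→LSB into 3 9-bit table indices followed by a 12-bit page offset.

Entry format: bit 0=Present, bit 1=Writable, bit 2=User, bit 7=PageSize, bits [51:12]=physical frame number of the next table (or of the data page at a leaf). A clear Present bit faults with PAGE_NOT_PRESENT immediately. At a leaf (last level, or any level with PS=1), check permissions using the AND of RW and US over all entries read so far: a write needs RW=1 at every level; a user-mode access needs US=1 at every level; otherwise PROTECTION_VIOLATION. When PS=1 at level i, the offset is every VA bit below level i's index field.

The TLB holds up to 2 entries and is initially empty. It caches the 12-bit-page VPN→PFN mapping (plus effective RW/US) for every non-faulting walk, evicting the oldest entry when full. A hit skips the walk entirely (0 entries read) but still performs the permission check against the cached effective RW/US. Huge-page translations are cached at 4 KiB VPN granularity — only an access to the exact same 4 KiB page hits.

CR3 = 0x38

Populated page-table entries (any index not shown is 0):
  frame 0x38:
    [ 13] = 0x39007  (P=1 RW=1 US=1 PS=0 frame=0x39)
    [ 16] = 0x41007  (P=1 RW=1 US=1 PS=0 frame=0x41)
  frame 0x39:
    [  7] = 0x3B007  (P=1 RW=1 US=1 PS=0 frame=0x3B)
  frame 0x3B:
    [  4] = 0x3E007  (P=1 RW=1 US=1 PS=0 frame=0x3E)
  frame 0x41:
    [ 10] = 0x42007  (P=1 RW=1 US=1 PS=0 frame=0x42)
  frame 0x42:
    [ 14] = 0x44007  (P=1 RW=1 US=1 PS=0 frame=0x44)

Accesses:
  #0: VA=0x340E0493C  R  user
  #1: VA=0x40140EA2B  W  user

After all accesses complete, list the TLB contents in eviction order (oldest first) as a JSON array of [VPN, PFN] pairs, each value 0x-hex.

Per-access translation:
#0 VA=0x340E0493C (r,user):
  [0] read 0x38 idx=13: raw=0x39007 flags P=1 W=1 U=1 S=0
  [1] read 0x39 idx=7: raw=0x3B007 flags P=1 W=1 U=1 S=0
  [2] read 0x3B idx=4: raw=0x3E007 flags P=1 W=1 U=1 S=0
  ✓ 0x3E93C  — 3 lookups
#1 VA=0x40140EA2B (w,user):
  [0] read 0x38 idx=16: raw=0x41007 flags P=1 W=1 U=1 S=0
  [1] read 0x41 idx=10: raw=0x42007 flags P=1 W=1 U=1 S=0
  [2] read 0x42 idx=14: raw=0x44007 flags P=1 W=1 U=1 S=0
  ✓ 0x44A2B  — 3 lookups

TLB: [["0x340E04", "0x3E"], ["0x40140E", "0x44"]]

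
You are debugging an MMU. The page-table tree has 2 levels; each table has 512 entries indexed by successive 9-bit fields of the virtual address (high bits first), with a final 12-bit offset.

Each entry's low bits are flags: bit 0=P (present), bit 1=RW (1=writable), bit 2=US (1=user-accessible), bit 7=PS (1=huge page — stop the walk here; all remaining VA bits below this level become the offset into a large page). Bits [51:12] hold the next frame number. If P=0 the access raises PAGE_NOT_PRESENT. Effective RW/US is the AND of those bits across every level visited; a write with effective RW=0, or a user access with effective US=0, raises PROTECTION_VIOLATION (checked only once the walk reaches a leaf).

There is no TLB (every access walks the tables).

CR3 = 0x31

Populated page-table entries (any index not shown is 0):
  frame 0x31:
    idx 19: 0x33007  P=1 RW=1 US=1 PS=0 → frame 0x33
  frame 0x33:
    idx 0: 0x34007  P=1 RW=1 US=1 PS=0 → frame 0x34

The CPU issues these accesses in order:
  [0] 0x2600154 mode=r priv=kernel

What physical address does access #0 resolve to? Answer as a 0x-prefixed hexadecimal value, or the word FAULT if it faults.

Walk each access:
#0 VA=0x2600154 (r,kernel):
  L0 @0x31[19] → 0x33007  P=1,RW=1,US=1,PS=0
  L1 @0x33[0] → 0x34007  P=1,RW=1,US=1,PS=0
  ⇒ phys 0x34154  [2 reads]

Access #0 PA: 0x34154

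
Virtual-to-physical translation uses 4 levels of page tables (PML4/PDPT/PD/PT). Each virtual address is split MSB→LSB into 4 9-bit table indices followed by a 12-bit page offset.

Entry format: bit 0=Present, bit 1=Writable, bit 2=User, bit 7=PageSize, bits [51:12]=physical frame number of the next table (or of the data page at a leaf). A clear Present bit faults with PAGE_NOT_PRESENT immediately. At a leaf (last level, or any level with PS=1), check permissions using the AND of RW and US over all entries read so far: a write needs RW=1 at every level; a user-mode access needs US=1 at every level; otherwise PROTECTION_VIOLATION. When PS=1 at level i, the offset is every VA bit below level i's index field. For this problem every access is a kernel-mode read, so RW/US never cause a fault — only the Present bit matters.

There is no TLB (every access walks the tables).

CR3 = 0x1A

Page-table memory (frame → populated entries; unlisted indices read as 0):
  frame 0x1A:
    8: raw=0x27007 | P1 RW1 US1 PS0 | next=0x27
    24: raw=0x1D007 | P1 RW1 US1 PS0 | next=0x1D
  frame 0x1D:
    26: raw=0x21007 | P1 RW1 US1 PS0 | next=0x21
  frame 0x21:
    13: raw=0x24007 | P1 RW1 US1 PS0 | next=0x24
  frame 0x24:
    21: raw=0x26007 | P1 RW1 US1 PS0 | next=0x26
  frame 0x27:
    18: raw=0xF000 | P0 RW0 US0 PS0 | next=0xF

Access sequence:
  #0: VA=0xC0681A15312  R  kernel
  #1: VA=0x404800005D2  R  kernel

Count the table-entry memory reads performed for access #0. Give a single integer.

Per-access translation:
#0 VA=0xC0681A15312 (r,kernel):
  L0: frame=0x1A idx=24 entry=0x1D007 [P=1 RW=1 US=1 PS=0]
  L1: frame=0x1D idx=26 entry=0x21007 [P=1 RW=1 US=1 PS=0]
  L2: frame=0x21 idx=13 entry=0x24007 [P=1 RW=1 US=1 PS=0]
  L3: frame=0x24 idx=21 entry=0x26007 [P=1 RW=1 US=1 PS=0]
  ⇒ phys 0x26312  [4 reads]
#1 VA=0x404800005D2 (r,kernel):
  L0: frame=0x1A idx=8 entry=0x27007 [P=1 RW=1 US=1 PS=0]
  L1: frame=0x27 idx=18 entry=0xF000 [P=0 RW=0 US=0 PS=0]
  ⇒ fault: PAGE_NOT_PRESENT  — 2 lookups

Entries read for #0: 4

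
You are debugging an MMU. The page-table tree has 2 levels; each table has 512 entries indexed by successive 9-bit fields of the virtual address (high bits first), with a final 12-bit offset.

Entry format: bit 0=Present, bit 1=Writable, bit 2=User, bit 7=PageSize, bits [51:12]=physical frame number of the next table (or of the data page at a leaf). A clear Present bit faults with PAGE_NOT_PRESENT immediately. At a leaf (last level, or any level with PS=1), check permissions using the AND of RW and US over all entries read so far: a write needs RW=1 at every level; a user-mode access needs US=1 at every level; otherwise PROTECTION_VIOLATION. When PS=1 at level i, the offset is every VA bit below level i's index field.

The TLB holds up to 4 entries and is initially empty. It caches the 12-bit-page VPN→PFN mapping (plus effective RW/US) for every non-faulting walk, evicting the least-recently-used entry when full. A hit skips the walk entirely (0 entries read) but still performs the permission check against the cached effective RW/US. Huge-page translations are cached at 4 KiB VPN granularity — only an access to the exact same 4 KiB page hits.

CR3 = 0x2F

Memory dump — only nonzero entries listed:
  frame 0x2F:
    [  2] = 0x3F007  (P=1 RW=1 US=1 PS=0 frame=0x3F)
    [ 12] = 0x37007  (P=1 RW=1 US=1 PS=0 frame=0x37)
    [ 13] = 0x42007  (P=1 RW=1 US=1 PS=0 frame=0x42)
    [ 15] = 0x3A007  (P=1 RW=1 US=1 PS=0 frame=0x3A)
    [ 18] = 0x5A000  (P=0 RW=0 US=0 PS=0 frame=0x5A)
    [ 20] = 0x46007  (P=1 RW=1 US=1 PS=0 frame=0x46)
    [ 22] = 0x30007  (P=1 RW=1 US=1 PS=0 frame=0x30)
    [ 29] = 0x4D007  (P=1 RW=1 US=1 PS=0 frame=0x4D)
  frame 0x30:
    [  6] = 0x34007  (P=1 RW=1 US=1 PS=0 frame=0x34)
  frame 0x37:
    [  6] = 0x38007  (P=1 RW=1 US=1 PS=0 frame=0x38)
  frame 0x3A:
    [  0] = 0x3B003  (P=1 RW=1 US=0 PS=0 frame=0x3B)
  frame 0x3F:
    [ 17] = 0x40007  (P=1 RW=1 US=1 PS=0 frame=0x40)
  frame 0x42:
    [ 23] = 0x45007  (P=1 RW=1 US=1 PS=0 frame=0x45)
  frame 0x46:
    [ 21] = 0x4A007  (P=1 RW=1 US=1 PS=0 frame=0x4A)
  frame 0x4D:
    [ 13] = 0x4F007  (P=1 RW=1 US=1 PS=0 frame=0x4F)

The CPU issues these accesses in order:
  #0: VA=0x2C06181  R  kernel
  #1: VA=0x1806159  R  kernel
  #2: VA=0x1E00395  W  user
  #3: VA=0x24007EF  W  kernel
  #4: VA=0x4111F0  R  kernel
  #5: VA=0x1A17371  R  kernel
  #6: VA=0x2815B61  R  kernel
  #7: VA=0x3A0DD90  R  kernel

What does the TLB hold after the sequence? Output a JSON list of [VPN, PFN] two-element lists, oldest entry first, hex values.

Per-access translation:
#0 VA=0x2C06181 (r,kernel):
  L0 @0x2F[22] → 0x30007  P=1,RW=1,US=1,PS=0
  L1 @0x30[6] → 0x34007  P=1,RW=1,US=1,PS=0
  ✓ 0x34181  — 2 lookups
#1 VA=0x1806159 (r,kernel):
  L0 @0x2F[12] → 0x37007  P=1,RW=1,US=1,PS=0
  L1 @0x37[6] → 0x38007  P=1,RW=1,US=1,PS=0
  ✓ 0x38159  — 2 lookups
#2 VA=0x1E00395 (w,user):
  L0 @0x2F[15] → 0x3A007  P=1,RW=1,US=1,PS=0
  L1 @0x3A[0] → 0x3B003  P=1,RW=1,US=0,PS=0
  ✗ PROTECTION_VIOLATION  [2 reads]
#3 VA=0x24007EF (w,kernel):
  L0 @0x2F[18] → 0x5A000  P=0,RW=0,US=0,PS=0
  ✗ PAGE_NOT_PRESENT  [1 reads]
#4 VA=0x4111F0 (r,kernel):
  L0 @0x2F[2] → 0x3F007  P=1,RW=1,US=1,PS=0
  L1 @0x3F[17] → 0x40007  P=1,RW=1,US=1,PS=0
  ✓ 0x401F0  — 2 lookups
#5 VA=0x1A17371 (r,kernel):
  L0 @0x2F[13] → 0x42007  P=1,RW=1,US=1,PS=0
  L1 @0x42[23] → 0x45007  P=1,RW=1,US=1,PS=0
  ✓ 0x45371  — 2 lookups
#6 VA=0x2815B61 (r,kernel):
  L0 @0x2F[20] → 0x46007  P=1,RW=1,US=1,PS=0
  L1 @0x46[21] → 0x4A007  P=1,RW=1,US=1,PS=0
  ✓ 0x4AB61  — 2 lookups
#7 VA=0x3A0DD90 (r,kernel):
  L0 @0x2F[29] → 0x4D007  P=1,RW=1,US=1,PS=0
  L1 @0x4D[13] → 0x4F007  P=1,RW=1,US=1,PS=0
  ✓ 0x4FD90  — 2 lookups

TLB: [["0x411", "0x40"], ["0x1A17", "0x45"], ["0x2815", "0x4A"], ["0x3A0D", "0x4F"]]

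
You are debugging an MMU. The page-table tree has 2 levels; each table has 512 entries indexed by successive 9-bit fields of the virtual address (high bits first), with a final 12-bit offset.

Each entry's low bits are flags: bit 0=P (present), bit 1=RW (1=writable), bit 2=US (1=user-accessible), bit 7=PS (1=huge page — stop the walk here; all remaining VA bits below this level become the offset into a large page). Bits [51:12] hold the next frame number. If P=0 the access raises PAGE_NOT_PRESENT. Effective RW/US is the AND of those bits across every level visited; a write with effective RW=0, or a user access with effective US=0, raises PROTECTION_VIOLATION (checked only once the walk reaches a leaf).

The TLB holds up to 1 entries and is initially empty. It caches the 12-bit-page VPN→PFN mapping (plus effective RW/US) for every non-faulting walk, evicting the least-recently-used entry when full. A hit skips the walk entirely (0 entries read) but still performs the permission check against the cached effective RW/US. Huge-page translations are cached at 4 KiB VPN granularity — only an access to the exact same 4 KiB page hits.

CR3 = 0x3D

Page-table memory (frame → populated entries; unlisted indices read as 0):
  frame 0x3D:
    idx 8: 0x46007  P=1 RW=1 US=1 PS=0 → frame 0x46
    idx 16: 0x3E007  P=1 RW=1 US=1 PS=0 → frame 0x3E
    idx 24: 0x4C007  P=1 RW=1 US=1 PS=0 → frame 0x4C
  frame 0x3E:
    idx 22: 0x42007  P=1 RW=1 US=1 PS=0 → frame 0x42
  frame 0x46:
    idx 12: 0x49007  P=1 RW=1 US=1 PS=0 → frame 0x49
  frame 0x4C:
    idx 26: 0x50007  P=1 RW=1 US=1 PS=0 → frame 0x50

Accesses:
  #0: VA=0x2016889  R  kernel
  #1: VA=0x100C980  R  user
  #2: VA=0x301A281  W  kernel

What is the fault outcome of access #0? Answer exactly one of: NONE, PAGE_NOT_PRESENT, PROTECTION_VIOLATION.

Trace:
#0 VA=0x2016889 (r,kernel):
  [0] read 0x3D idx=16: raw=0x3E007 flags P=1 W=1 U=1 S=0
  [1] read 0x3E idx=22: raw=0x42007 flags P=1 W=1 U=1 S=0
  ⇒ phys 0x42889  [2 reads]
#1 VA=0x100C980 (r,user):
  [0] read 0x3D idx=8: raw=0x46007 flags P=1 W=1 U=1 S=0
  [1] read 0x46 idx=12: raw=0x49007 flags P=1 W=1 U=1 S=0
  ⇒ phys 0x49980  [2 reads]
#2 VA=0x301A281 (w,kernel):
  [0] read 0x3D idx=24: raw=0x4C007 flags P=1 W=1 U=1 S=0
  [1] read 0x4C idx=26: raw=0x50007 flags P=1 W=1 U=1 S=0
  ⇒ phys 0x50281  [2 reads]

Access #0 fault: NONE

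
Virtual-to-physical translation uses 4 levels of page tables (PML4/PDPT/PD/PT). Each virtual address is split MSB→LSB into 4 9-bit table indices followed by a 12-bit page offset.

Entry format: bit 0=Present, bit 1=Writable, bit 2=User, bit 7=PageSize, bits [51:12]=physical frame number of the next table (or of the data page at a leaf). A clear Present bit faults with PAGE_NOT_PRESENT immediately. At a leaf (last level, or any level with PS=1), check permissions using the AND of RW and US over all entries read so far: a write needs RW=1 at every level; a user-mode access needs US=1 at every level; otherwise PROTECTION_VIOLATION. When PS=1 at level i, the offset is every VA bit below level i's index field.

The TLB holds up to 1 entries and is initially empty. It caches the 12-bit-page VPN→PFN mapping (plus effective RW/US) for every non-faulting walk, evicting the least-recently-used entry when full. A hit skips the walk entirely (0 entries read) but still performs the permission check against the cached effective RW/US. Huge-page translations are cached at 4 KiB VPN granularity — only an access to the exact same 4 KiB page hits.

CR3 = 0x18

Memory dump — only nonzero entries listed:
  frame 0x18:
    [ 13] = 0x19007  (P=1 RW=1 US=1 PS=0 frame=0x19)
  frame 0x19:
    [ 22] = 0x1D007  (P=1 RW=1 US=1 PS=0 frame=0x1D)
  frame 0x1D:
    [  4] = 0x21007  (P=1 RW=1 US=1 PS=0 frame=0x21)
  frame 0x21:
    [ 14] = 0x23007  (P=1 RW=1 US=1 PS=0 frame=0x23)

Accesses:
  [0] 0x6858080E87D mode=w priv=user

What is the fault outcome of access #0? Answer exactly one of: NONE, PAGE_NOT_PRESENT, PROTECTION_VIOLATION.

Trace:
#0 VA=0x6858080E87D (w,user):
  L0: frame=0x18 idx=13 entry=0x19007 [P=1 RW=1 US=1 PS=0]
  L1: frame=0x19 idx=22 entry=0x1D007 [P=1 RW=1 US=1 PS=0]
  L2: frame=0x1D idx=4 entry=0x21007 [P=1 RW=1 US=1 PS=0]
  L3: frame=0x21 idx=14 entry=0x23007 [P=1 RW=1 US=1 PS=0]
  ⇒ phys 0x2387D  [4 reads]

Access #0 fault: NONE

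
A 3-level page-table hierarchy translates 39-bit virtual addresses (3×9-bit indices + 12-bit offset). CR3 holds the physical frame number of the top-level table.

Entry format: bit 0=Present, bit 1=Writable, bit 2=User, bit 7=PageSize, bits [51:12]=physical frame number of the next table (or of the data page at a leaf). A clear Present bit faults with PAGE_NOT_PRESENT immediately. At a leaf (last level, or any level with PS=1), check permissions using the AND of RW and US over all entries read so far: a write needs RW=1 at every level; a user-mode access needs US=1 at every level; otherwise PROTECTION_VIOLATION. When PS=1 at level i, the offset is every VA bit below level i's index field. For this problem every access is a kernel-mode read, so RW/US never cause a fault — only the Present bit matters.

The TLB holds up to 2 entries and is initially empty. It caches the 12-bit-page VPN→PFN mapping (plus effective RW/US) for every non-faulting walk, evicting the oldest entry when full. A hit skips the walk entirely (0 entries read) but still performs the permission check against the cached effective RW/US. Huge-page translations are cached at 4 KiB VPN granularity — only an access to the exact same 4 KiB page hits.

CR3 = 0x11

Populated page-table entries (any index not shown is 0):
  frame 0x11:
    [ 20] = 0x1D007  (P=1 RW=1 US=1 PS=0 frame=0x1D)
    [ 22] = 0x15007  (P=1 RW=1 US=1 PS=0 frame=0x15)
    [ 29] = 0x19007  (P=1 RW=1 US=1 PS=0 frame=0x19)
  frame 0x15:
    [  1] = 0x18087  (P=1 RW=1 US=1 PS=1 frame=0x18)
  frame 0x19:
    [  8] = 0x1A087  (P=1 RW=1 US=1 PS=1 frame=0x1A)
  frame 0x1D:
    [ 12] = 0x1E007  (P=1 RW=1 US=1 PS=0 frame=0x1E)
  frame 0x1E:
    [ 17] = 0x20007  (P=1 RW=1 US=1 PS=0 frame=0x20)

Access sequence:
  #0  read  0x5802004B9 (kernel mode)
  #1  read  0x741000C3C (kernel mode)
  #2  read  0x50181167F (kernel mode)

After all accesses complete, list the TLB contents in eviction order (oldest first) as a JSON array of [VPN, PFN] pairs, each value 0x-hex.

Per-access translation:
#0 VA=0x5802004B9 (r,kernel):
  lvl0: tbl 0x11, slot 22 ⇒ 0x15007 (P1/RW1/US1/PS0)
  lvl1: tbl 0x15, slot 1 ⇒ 0x18087 (P1/RW1/US1/PS1)
  ⇒ phys 0x184B9 (huge @L1)  [2 reads]
#1 VA=0x741000C3C (r,kernel):
  lvl0: tbl 0x11, slot 29 ⇒ 0x19007 (P1/RW1/US1/PS0)
  lvl1: tbl 0x19, slot 8 ⇒ 0x1A087 (P1/RW1/US1/PS1)
  ⇒ phys 0x1AC3C (huge @L1)  [2 reads]
#2 VA=0x50181167F (r,kernel):
  lvl0: tbl 0x11, slot 20 ⇒ 0x1D007 (P1/RW1/US1/PS0)
  lvl1: tbl 0x1D, slot 12 ⇒ 0x1E007 (P1/RW1/US1/PS0)
  lvl2: tbl 0x1E, slot 17 ⇒ 0x20007 (P1/RW1/US1/PS0)
  ⇒ phys 0x2067F  [3 reads]

TLB: [["0x741000", "0x1A"], ["0x501811", "0x20"]]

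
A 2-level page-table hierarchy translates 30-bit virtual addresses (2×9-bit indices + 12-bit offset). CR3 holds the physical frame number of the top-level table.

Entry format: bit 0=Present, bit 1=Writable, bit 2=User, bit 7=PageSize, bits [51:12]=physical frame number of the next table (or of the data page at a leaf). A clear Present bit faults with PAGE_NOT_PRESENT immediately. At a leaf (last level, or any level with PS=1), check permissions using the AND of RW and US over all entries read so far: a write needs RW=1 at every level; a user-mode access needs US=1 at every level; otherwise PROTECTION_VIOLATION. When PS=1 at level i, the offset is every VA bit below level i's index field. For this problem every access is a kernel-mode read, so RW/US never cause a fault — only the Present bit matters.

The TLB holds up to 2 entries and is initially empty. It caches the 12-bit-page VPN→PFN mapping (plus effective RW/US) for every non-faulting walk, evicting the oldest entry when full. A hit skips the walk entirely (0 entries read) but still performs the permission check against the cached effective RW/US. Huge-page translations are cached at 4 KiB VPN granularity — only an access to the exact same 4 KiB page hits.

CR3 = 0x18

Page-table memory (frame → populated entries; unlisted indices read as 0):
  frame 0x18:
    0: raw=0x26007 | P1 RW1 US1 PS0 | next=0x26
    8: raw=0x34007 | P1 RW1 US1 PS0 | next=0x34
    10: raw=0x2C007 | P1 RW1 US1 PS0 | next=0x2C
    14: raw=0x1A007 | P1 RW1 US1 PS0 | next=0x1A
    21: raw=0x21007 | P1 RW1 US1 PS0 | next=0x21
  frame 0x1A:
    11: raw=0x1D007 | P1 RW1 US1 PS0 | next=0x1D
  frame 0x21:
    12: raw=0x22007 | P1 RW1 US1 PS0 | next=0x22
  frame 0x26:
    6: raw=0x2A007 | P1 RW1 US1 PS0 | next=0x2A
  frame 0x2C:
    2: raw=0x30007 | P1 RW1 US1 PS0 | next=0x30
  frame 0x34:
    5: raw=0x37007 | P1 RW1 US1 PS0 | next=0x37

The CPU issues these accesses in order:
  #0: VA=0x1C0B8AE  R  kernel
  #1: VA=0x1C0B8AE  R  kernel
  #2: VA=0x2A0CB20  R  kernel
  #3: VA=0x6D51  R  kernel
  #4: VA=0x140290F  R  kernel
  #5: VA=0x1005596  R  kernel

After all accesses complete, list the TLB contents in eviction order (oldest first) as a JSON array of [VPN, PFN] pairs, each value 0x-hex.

Walk each access:
#0 VA=0x1C0B8AE (r,kernel):
  [0] read 0x18 idx=14: raw=0x1A007 flags P=1 W=1 U=1 S=0
  [1] read 0x1A idx=11: raw=0x1D007 flags P=1 W=1 U=1 S=0
  ✓ 0x1D8AE  — 2 lookups
#1 VA=0x1C0B8AE (r,kernel):
  TLB hit vpn=0x1C0B → PA=0x1D8AE
#2 VA=0x2A0CB20 (r,kernel):
  [0] read 0x18 idx=21: raw=0x21007 flags P=1 W=1 U=1 S=0
  [1] read 0x21 idx=12: raw=0x22007 flags P=1 W=1 U=1 S=0
  ✓ 0x22B20  — 2 lookups
#3 VA=0x6D51 (r,kernel):
  [0] read 0x18 idx=0: raw=0x26007 flags P=1 W=1 U=1 S=0
  [1] read 0x26 idx=6: raw=0x2A007 flags P=1 W=1 U=1 S=0
  ✓ 0x2AD51  — 2 lookups
#4 VA=0x140290F (r,kernel):
  [0] read 0x18 idx=10: raw=0x2C007 flags P=1 W=1 U=1 S=0
  [1] read 0x2C idx=2: raw=0x30007 flags P=1 W=1 U=1 S=0
  ✓ 0x3090F  — 2 lookups
#5 VA=0x1005596 (r,kernel):
  [0] read 0x18 idx=8: raw=0x34007 flags P=1 W=1 U=1 S=0
  [1] read 0x34 idx=5: raw=0x37007 flags P=1 W=1 U=1 S=0
  ✓ 0x37596  — 2 lookups

TLB: [["0x1402", "0x30"], ["0x1005", "0x37"]]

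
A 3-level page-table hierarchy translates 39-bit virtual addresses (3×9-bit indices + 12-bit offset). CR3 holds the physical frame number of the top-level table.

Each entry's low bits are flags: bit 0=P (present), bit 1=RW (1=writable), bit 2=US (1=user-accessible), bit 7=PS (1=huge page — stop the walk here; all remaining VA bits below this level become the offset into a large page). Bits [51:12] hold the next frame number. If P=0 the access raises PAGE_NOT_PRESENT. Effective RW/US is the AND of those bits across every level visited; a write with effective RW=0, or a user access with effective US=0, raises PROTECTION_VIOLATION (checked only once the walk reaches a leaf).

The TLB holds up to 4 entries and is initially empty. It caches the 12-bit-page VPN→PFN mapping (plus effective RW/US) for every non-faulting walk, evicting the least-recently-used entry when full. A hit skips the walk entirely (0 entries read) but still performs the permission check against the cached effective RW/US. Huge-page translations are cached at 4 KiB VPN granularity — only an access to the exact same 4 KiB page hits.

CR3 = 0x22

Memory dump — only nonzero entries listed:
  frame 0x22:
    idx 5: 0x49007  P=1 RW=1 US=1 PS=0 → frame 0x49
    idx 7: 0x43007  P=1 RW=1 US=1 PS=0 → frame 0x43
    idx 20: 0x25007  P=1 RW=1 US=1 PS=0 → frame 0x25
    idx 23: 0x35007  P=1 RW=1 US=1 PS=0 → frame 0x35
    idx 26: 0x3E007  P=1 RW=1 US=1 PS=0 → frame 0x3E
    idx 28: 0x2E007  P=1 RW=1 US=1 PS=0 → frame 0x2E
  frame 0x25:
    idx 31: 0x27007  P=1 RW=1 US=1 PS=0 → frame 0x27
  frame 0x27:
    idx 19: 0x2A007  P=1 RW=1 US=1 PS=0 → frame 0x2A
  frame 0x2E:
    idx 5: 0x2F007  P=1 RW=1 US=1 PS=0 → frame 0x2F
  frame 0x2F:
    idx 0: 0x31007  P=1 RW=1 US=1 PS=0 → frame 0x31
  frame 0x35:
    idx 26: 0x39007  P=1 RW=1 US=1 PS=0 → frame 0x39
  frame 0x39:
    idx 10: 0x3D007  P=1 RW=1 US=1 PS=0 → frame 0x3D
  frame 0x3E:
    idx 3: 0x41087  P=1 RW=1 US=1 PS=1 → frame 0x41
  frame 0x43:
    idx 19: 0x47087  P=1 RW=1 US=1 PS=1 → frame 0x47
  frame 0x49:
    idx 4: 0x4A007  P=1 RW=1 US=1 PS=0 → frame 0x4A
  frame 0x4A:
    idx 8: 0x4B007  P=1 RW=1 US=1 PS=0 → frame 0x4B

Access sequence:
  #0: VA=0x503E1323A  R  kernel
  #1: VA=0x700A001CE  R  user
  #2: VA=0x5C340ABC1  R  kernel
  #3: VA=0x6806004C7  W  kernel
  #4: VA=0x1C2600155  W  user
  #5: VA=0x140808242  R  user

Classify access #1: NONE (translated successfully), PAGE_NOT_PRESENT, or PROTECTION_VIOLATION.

Walk each access:
#0 VA=0x503E1323A (r,kernel):
  [0] read 0x22 idx=20: raw=0x25007 flags P=1 W=1 U=1 S=0
  [1] read 0x25 idx=31: raw=0x27007 flags P=1 W=1 U=1 S=0
  [2] read 0x27 idx=19: raw=0x2A007 flags P=1 W=1 U=1 S=0
  → PA=0x2A23A  (3 entries read)
#1 VA=0x700A001CE (r,user):
  [0] read 0x22 idx=28: raw=0x2E007 flags P=1 W=1 U=1 S=0
  [1] read 0x2E idx=5: raw=0x2F007 flags P=1 W=1 U=1 S=0
  [2] read 0x2F idx=0: raw=0x31007 flags P=1 W=1 U=1 S=0
  → PA=0x311CE  (3 entries read)
#2 VA=0x5C340ABC1 (r,kernel):
  [0] read 0x22 idx=23: raw=0x35007 flags P=1 W=1 U=1 S=0
  [1] read 0x35 idx=26: raw=0x39007 flags P=1 W=1 U=1 S=0
  [2] read 0x39 idx=10: raw=0x3D007 flags P=1 W=1 U=1 S=0
  → PA=0x3DBC1  (3 entries read)
#3 VA=0x6806004C7 (w,kernel):
  [0] read 0x22 idx=26: raw=0x3E007 flags P=1 W=1 U=1 S=0
  [1] read 0x3E idx=3: raw=0x41087 flags P=1 W=1 U=1 S=1
  → PA=0x414C7 (huge @L1)  (2 entries read)
#4 VA=0x1C2600155 (w,user):
  [0] read 0x22 idx=7: raw=0x43007 flags P=1 W=1 U=1 S=0
  [1] read 0x43 idx=19: raw=0x47087 flags P=1 W=1 U=1 S=1
  → PA=0x47155 (huge @L1)  (2 entries read)
#5 VA=0x140808242 (r,user):
  [0] read 0x22 idx=5: raw=0x49007 flags P=1 W=1 U=1 S=0
  [1] read 0x49 idx=4: raw=0x4A007 flags P=1 W=1 U=1 S=0
  [2] read 0x4A idx=8: raw=0x4B007 flags P=1 W=1 U=1 S=0
  → PA=0x4B242  (3 entries read)

Access #1 fault: NONE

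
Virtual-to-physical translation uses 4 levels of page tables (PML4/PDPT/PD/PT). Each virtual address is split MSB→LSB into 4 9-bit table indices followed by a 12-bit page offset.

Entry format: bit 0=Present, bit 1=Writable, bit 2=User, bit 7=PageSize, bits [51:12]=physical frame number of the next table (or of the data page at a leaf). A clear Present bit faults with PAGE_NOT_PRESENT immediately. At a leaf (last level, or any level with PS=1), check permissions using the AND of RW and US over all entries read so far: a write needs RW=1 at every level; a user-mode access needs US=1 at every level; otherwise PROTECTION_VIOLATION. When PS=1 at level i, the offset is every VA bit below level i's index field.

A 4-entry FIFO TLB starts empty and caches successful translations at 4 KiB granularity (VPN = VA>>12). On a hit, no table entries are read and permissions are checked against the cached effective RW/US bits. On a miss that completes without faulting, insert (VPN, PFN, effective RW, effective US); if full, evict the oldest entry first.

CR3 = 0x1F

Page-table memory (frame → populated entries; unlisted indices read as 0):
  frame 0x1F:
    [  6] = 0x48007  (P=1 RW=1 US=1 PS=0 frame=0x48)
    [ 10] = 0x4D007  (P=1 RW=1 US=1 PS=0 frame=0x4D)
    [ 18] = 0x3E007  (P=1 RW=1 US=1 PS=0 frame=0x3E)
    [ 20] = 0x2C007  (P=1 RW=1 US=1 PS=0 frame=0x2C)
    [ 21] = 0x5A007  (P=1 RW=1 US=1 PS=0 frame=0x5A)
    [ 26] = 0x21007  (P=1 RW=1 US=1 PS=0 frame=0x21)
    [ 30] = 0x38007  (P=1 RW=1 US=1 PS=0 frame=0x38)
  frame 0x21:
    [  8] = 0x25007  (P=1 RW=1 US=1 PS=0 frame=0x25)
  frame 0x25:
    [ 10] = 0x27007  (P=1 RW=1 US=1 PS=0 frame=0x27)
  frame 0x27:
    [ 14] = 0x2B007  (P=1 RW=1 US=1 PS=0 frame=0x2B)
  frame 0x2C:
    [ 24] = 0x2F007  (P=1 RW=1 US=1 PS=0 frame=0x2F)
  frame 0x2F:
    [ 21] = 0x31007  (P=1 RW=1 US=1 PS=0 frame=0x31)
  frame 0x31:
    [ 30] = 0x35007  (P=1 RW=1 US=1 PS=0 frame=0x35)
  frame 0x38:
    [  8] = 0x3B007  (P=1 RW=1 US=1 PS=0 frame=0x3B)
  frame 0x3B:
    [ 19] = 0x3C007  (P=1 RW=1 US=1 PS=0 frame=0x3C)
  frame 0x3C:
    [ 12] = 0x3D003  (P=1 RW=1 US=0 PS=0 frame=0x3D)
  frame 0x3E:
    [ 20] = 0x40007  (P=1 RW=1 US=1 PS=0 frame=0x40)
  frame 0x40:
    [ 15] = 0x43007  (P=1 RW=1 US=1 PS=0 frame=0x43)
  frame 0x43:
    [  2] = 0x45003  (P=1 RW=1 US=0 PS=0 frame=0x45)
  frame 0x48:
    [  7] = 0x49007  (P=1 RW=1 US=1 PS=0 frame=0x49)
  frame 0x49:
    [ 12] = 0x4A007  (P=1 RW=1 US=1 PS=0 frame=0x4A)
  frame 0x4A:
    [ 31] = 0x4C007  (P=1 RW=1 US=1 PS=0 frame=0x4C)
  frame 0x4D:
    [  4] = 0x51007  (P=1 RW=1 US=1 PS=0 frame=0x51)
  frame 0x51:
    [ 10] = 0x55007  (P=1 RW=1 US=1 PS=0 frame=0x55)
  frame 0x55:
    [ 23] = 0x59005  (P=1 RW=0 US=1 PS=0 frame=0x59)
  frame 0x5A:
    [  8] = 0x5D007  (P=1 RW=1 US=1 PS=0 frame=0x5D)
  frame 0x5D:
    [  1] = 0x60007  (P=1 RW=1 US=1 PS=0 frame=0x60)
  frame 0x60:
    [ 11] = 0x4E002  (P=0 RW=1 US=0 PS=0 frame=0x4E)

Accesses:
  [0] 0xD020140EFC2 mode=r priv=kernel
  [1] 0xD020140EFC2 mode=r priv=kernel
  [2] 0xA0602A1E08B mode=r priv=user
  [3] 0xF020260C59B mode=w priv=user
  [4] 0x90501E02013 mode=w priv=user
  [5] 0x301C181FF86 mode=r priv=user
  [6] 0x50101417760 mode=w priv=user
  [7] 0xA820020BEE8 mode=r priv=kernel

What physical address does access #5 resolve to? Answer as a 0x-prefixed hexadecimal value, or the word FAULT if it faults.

Per-access translation:
#0 VA=0xD020140EFC2 (r,kernel):
  lvl0: tbl 0x1F, slot 26 ⇒ 0x21007 (P1/RW1/US1/PS0)
  lvl1: tbl 0x21, slot 8 ⇒ 0x25007 (P1/RW1/US1/PS0)
  lvl2: tbl 0x25, slot 10 ⇒ 0x27007 (P1/RW1/US1/PS0)
  lvl3: tbl 0x27, slot 14 ⇒ 0x2B007 (P1/RW1/US1/PS0)
  ✓ 0x2BFC2  — 4 lookups
#1 VA=0xD020140EFC2 (r,kernel):
  TLB hit vpn=0xD020140E → PA=0x2BFC2
#2 VA=0xA0602A1E08B (r,user):
  lvl0: tbl 0x1F, slot 20 ⇒ 0x2C007 (P1/RW1/US1/PS0)
  lvl1: tbl 0x2C, slot 24 ⇒ 0x2F007 (P1/RW1/US1/PS0)
  lvl2: tbl 0x2F, slot 21 ⇒ 0x31007 (P1/RW1/US1/PS0)
  lvl3: tbl 0x31, slot 30 ⇒ 0x35007 (P1/RW1/US1/PS0)
  ✓ 0x3508B  — 4 lookups
#3 VA=0xF020260C59B (w,user):
  lvl0: tbl 0x1F, slot 30 ⇒ 0x38007 (P1/RW1/US1/PS0)
  lvl1: tbl 0x38, slot 8 ⇒ 0x3B007 (P1/RW1/US1/PS0)
  lvl2: tbl 0x3B, slot 19 ⇒ 0x3C007 (P1/RW1/US1/PS0)
  lvl3: tbl 0x3C, slot 12 ⇒ 0x3D003 (P1/RW1/US0/PS0)
  → PROTECTION_VIOLATION  (4 entries read)
#4 VA=0x90501E02013 (w,user):
  lvl0: tbl 0x1F, slot 18 ⇒ 0x3E007 (P1/RW1/US1/PS0)
  lvl1: tbl 0x3E, slot 20 ⇒ 0x40007 (P1/RW1/US1/PS0)
  lvl2: tbl 0x40, slot 15 ⇒ 0x43007 (P1/RW1/US1/PS0)
  lvl3: tbl 0x43, slot 2 ⇒ 0x45003 (P1/RW1/US0/PS0)
  → PROTECTION_VIOLATION  (4 entries read)
#5 VA=0x301C181FF86 (r,user):
  lvl0: tbl 0x1F, slot 6 ⇒ 0x48007 (P1/RW1/US1/PS0)
  lvl1: tbl 0x48, slot 7 ⇒ 0x49007 (P1/RW1/US1/PS0)
  lvl2: tbl 0x49, slot 12 ⇒ 0x4A007 (P1/RW1/US1/PS0)
  lvl3: tbl 0x4A, slot 31 ⇒ 0x4C007 (P1/RW1/US1/PS0)
  ✓ 0x4CF86  — 4 lookups
#6 VA=0x50101417760 (w,user):
  lvl0: tbl 0x1F, slot 10 ⇒ 0x4D007 (P1/RW1/US1/PS0)
  lvl1: tbl 0x4D, slot 4 ⇒ 0x51007 (P1/RW1/US1/PS0)
  lvl2: tbl 0x51, slot 10 ⇒ 0x55007 (P1/RW1/US1/PS0)
  lvl3: tbl 0x55, slot 23 ⇒ 0x59005 (P1/RW0/US1/PS0)
  → PROTECTION_VIOLATION  (4 entries read)
#7 VA=0xA820020BEE8 (r,kernel):
  lvl0: tbl 0x1F, slot 21 ⇒ 0x5A007 (P1/RW1/US1/PS0)
  lvl1: tbl 0x5A, slot 8 ⇒ 0x5D007 (P1/RW1/US1/PS0)
  lvl2: tbl 0x5D, slot 1 ⇒ 0x60007 (P1/RW1/US1/PS0)
  lvl3: tbl 0x60, slot 11 ⇒ 0x4E002 (P0/RW1/US0/PS0)
  → PAGE_NOT_PRESENT  (4 entries read)

Access #5 PA: 0x4CF86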